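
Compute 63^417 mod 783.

Using repeated squaring:
63^1 ≡ 63 (mod 783)
63^2 ≡ 63^2 = 3969 ≡ 54 (mod 783)
63^4 ≡ 54^2 = 2916 ≡ 567 (mod 783)
63^8 ≡ 567^2 = 321489 ≡ 459 (mod 783)
63^16 ≡ 459^2 = 210681 ≡ 54 (mod 783)
63^32 ≡ 54^2 = 2916 ≡ 567 (mod 783)
63^64 ≡ 567^2 = 321489 ≡ 459 (mod 783)
63^128 ≡ 459^2 = 210681 ≡ 54 (mod 783)
63^256 ≡ 54^2 = 2916 ≡ 567 (mod 783)
63^417 = 63^256 · 63^128 · 63^32 · 63^1 ≡ 567 · 54 · 567 · 63 (mod 783).
Accumulate the product:
567 · 54 = 30618 ≡ 81
81 · 567 = 45927 ≡ 513
513 · 63 = 32319 ≡ 216

216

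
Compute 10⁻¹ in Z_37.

26

37 = 3*10 + 7
10 = 1*7 + 3
7 = 2*3 + 1
3 = 3*1 + 0
gcd(10, 37) = 1, so the inverse exists.
Back-substitute for 1:
1 = 1*7 − 2*3
  = −2*10 + 3*7
  = 3*37 − 11*10
So 10⁻¹ ≡ −11 ≡ 26 (mod 37).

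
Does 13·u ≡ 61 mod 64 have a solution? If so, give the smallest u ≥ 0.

gcd(13, 64) = 1, so a unique solution mod 64 exists.
13⁻¹ ≡ 5 (mod 64).
u ≡ 5·61 ≡ 49 (mod 64).

49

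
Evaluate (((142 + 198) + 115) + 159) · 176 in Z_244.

142 + 198 = 340 ≡ 96 (mod 244)
96 + 115 = 211
211 + 159 = 370 ≡ 126 (mod 244)
126 · 176 = 22176 ≡ 216 (mod 244)

216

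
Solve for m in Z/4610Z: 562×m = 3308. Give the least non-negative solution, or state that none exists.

334

gcd(562, 4610) = 2, and 2 | 3308, so solutions exist.
Divide through by 2: 281×m ≡ 1654 (mod 2305).
281⁻¹ ≡ 566 (mod 2305).
m ≡ 566×1654 ≡ 334 (mod 2305).
The smallest non-negative solution is m = 334.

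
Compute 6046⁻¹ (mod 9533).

9194

Run the extended Euclidean algorithm:
9533 = 1*6046 + 3487
6046 = 1*3487 + 2559
3487 = 1*2559 + 928
2559 = 2*928 + 703
928 = 1*703 + 225
703 = 3*225 + 28
225 = 8*28 + 1
28 = 28*1 + 0
gcd(6046, 9533) = 1, so the inverse exists.
Back-substitute for 1:
1 = 1*225 − 8*28
  = −8*703 + 25*225
  = 25*928 − 33*703
  = −33*2559 + 91*928
  = 91*3487 − 124*2559
  = −124*6046 + 215*3487
  = 215*9533 − 339*6046
So 6046⁻¹ ≡ −339 ≡ 9194 (mod 9533).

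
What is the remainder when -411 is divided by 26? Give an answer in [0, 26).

5

-411 = -16*26 + 5, so -411 ≡ 5 (mod 26).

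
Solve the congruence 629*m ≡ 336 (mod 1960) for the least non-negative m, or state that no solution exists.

1624

gcd(629, 1960) = 1, so a unique solution mod 1960 exists.
629⁻¹ ≡ 349 (mod 1960).
m ≡ 349*336 ≡ 1624 (mod 1960).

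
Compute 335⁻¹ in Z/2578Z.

2578 = 7·335 + 233
335 = 1·233 + 102
233 = 2·102 + 29
102 = 3·29 + 15
29 = 1·15 + 14
15 = 1·14 + 1
14 = 14·1 + 0
gcd(335, 2578) = 1, so the inverse exists.
Back-substitute for 1:
1 = 1·15 − 1·14
  = −1·29 + 2·15
  = 2·102 − 7·29
  = −7·233 + 16·102
  = 16·335 − 23·233
  = −23·2578 + 177·335
So 335⁻¹ ≡ 177 (mod 2578).

177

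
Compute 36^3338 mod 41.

3338 in binary is 110100001010, i.e. 3338 = 2048 + 1024 + 256 + 8 + 2.
36^1 ≡ 36 (mod 41)
36^2 ≡ 36^2 = 1296 ≡ 25 (mod 41)
36^4 ≡ 25^2 = 625 ≡ 10 (mod 41)
36^8 ≡ 10^2 = 100 ≡ 18 (mod 41)
36^16 ≡ 18^2 = 324 ≡ 37 (mod 41)
36^32 ≡ 37^2 = 1369 ≡ 16 (mod 41)
36^64 ≡ 16^2 = 256 ≡ 10 (mod 41)
36^128 ≡ 10^2 = 100 ≡ 18 (mod 41)
36^256 ≡ 18^2 = 324 ≡ 37 (mod 41)
36^512 ≡ 37^2 = 1369 ≡ 16 (mod 41)
36^1024 ≡ 16^2 = 256 ≡ 10 (mod 41)
36^2048 ≡ 10^2 = 100 ≡ 18 (mod 41)
36^3338 = 36^2048 × 36^1024 × 36^256 × 36^8 × 36^2 ≡ 18 × 10 × 37 × 18 × 25 (mod 41).
Accumulate the product:
18 × 10 = 180 ≡ 16
16 × 37 = 592 ≡ 18
18 × 18 = 324 ≡ 37
37 × 25 = 925 ≡ 23

23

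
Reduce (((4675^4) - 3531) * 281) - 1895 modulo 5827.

4645

(4675)^4 ≡ 4757 (mod 5827)
4757 - 3531 = 1226
1226 * 281 = 344506 ≡ 713 (mod 5827)
713 - 1895 = -1182 ≡ 4645 (mod 5827)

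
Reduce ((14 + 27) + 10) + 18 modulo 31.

14 + 27 = 41 ≡ 10 (mod 31)
10 + 10 = 20
20 + 18 = 38 ≡ 7 (mod 31)

7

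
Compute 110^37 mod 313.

41

Compute successive squares:
110^1 ≡ 110 (mod 313)
110^2 ≡ 110^2 = 12100 ≡ 206 (mod 313)
110^4 ≡ 206^2 = 42436 ≡ 181 (mod 313)
110^8 ≡ 181^2 = 32761 ≡ 209 (mod 313)
110^16 ≡ 209^2 = 43681 ≡ 174 (mod 313)
110^32 ≡ 174^2 = 30276 ≡ 228 (mod 313)
110^37 = 110^32 · 110^4 · 110^1 ≡ 228 · 181 · 110 (mod 313).
Accumulate the product:
228 · 181 = 41268 ≡ 265
265 · 110 = 29150 ≡ 41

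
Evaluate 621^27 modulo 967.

27 in binary is 11011, i.e. 27 = 16 + 8 + 2 + 1.
621^1 ≡ 621 (mod 967)
621^2 ≡ 621^2 = 385641 ≡ 775 (mod 967)
621^4 ≡ 775^2 = 600625 ≡ 118 (mod 967)
621^8 ≡ 118^2 = 13924 ≡ 386 (mod 967)
621^16 ≡ 386^2 = 148996 ≡ 78 (mod 967)
621^27 = 621^16 × 621^8 × 621^2 × 621^1 ≡ 78 × 386 × 775 × 621 (mod 967).
Accumulate the product:
78 × 386 = 30108 ≡ 131
131 × 775 = 101525 ≡ 957
957 × 621 = 594297 ≡ 559

559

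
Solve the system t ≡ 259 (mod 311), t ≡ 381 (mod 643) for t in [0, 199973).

311⁻¹ mod 643: 311×153 ≡ 1 (mod 643), so 311⁻¹ ≡ 153.
t = 259 + 311×((381 − 259)×153 mod 643) = 259 + 311×19 = 6168.

6168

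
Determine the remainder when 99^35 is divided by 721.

Compute successive squares:
35 in binary is 100011, i.e. 35 = 32 + 2 + 1.
99^1 ≡ 99 (mod 721)
99^2 ≡ 99^2 = 9801 ≡ 428 (mod 721)
99^4 ≡ 428^2 = 183184 ≡ 50 (mod 721)
99^8 ≡ 50^2 = 2500 ≡ 337 (mod 721)
99^16 ≡ 337^2 = 113569 ≡ 372 (mod 721)
99^32 ≡ 372^2 = 138384 ≡ 673 (mod 721)
99^35 = 99^32 · 99^2 · 99^1 ≡ 673 · 428 · 99 (mod 721).
Accumulate the product:
673 · 428 = 288044 ≡ 365
365 · 99 = 36135 ≡ 85

85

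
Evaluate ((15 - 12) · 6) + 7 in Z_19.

6

15 - 12 = 3
3 · 6 = 18
18 + 7 = 25 ≡ 6 (mod 19)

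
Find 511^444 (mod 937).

589

444 in binary is 110111100, i.e. 444 = 256 + 128 + 32 + 16 + 8 + 4.
511^1 ≡ 511 (mod 937)
511^2 ≡ 511^2 = 261121 ≡ 635 (mod 937)
511^4 ≡ 635^2 = 403225 ≡ 315 (mod 937)
511^8 ≡ 315^2 = 99225 ≡ 840 (mod 937)
511^16 ≡ 840^2 = 705600 ≡ 39 (mod 937)
511^32 ≡ 39^2 = 1521 ≡ 584 (mod 937)
511^64 ≡ 584^2 = 341056 ≡ 925 (mod 937)
511^128 ≡ 925^2 = 855625 ≡ 144 (mod 937)
511^256 ≡ 144^2 = 20736 ≡ 122 (mod 937)
511^444 = 511^256 × 511^128 × 511^32 × 511^16 × 511^8 × 511^4 ≡ 122 × 144 × 584 × 39 × 840 × 315 (mod 937).
Accumulate the product:
122 × 144 = 17568 ≡ 702
702 × 584 = 409968 ≡ 499
499 × 39 = 19461 ≡ 721
721 × 840 = 605640 ≡ 338
338 × 315 = 106470 ≡ 589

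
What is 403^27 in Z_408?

27 in binary is 11011, i.e. 27 = 16 + 8 + 2 + 1.
403^1 ≡ 403 (mod 408)
403^2 ≡ 403^2 = 162409 ≡ 25 (mod 408)
403^4 ≡ 25^2 = 625 ≡ 217 (mod 408)
403^8 ≡ 217^2 = 47089 ≡ 169 (mod 408)
403^16 ≡ 169^2 = 28561 ≡ 1 (mod 408)
403^27 = 403^16 × 403^8 × 403^2 × 403^1 ≡ 1 × 169 × 25 × 403 (mod 408).
Accumulate the product:
1 × 169 = 169
169 × 25 = 4225 ≡ 145
145 × 403 = 58435 ≡ 91

91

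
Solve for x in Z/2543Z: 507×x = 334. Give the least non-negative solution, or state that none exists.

gcd(507, 2543) = 1, so a unique solution mod 2543 exists.
507⁻¹ ≡ 953 (mod 2543).
x ≡ 953×334 ≡ 427 (mod 2543).

427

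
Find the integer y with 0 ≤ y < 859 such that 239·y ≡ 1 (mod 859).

Apply the Euclidean algorithm and back-substitute:
859 = 3*239 + 142
239 = 1*142 + 97
142 = 1*97 + 45
97 = 2*45 + 7
45 = 6*7 + 3
7 = 2*3 + 1
3 = 3*1 + 0
gcd(239, 859) = 1, so the inverse exists.
Bézout: 1 = −69*859 + 248*239.
So 239⁻¹ ≡ 248 (mod 859).

248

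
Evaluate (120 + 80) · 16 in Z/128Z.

0

120 + 80 = 200 ≡ 72 (mod 128)
72 · 16 = 1152 ≡ 0 (mod 128)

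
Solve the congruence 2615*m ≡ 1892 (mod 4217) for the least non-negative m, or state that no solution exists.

3563

gcd(2615, 4217) = 1, so a unique solution mod 4217 exists.
2615⁻¹ ≡ 2019 (mod 4217).
m ≡ 2019*1892 ≡ 3563 (mod 4217).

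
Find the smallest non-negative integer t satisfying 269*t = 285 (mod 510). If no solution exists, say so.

75

gcd(269, 510) = 1, so a unique solution mod 510 exists.
269⁻¹ ≡ 419 (mod 510).
t ≡ 419*285 ≡ 75 (mod 510).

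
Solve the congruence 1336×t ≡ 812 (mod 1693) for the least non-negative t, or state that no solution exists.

gcd(1336, 1693) = 1, so a unique solution mod 1693 exists.
1336⁻¹ ≡ 460 (mod 1693).
t ≡ 460×812 ≡ 1060 (mod 1693).

1060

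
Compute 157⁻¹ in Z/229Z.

194

229 = 1×157 + 72
157 = 2×72 + 13
72 = 5×13 + 7
13 = 1×7 + 6
7 = 1×6 + 1
6 = 6×1 + 0
gcd(157, 229) = 1, so the inverse exists.
Bézout: 1 = 24×229 − 35×157.
So 157⁻¹ ≡ −35 ≡ 194 (mod 229).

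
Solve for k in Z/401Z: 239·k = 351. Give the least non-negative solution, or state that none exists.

gcd(239, 401) = 1, so a unique solution mod 401 exists.
239⁻¹ ≡ 250 (mod 401).
k ≡ 250·351 ≡ 332 (mod 401).

332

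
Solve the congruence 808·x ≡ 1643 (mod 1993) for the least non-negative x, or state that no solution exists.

gcd(808, 1993) = 1, so a unique solution mod 1993 exists.
808⁻¹ ≡ 37 (mod 1993).
x ≡ 37·1643 ≡ 1001 (mod 1993).

1001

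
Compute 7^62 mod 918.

841

62 in binary is 111110, i.e. 62 = 32 + 16 + 8 + 4 + 2.
7^1 ≡ 7 (mod 918)
7^2 ≡ 7^2 = 49 (mod 918)
7^4 ≡ 49^2 = 2401 ≡ 565 (mod 918)
7^8 ≡ 565^2 = 319225 ≡ 679 (mod 918)
7^16 ≡ 679^2 = 461041 ≡ 205 (mod 918)
7^32 ≡ 205^2 = 42025 ≡ 715 (mod 918)
7^62 = 7^32 * 7^16 * 7^8 * 7^4 * 7^2 ≡ 715 * 205 * 679 * 565 * 49 (mod 918).
Accumulate the product:
715 * 205 = 146575 ≡ 613
613 * 679 = 416227 ≡ 373
373 * 565 = 210745 ≡ 523
523 * 49 = 25627 ≡ 841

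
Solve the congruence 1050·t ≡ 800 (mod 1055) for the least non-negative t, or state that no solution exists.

gcd(1050, 1055) = 5, and 5 | 800, so solutions exist.
Divide through by 5: 210·t ≡ 160 (mod 211).
210⁻¹ ≡ 210 (mod 211).
t ≡ 210·160 ≡ 51 (mod 211).
The smallest non-negative solution is t = 51.

51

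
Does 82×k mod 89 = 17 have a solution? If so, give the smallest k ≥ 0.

gcd(82, 89) = 1, so a unique solution mod 89 exists.
82⁻¹ ≡ 38 (mod 89).
k ≡ 38×17 ≡ 23 (mod 89).

23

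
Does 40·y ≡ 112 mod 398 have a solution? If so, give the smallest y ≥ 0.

162

gcd(40, 398) = 2, and 2 | 112, so solutions exist.
Divide through by 2: 20·y ≡ 56 (mod 199).
20⁻¹ ≡ 10 (mod 199).
y ≡ 10·56 ≡ 162 (mod 199).
The smallest non-negative solution is y = 162.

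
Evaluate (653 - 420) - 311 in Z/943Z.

653 - 420 = 233
233 - 311 = -78 ≡ 865 (mod 943)

865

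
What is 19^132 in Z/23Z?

By square-and-multiply:
132 in binary is 10000100, i.e. 132 = 128 + 4.
19^1 ≡ 19 (mod 23)
19^2 ≡ 19^2 = 361 ≡ 16 (mod 23)
19^4 ≡ 16^2 = 256 ≡ 3 (mod 23)
19^8 ≡ 3^2 = 9 (mod 23)
19^16 ≡ 9^2 = 81 ≡ 12 (mod 23)
19^32 ≡ 12^2 = 144 ≡ 6 (mod 23)
19^64 ≡ 6^2 = 36 ≡ 13 (mod 23)
19^128 ≡ 13^2 = 169 ≡ 8 (mod 23)
19^132 = 19^128 × 19^4 ≡ 8 × 3 (mod 23).
8 × 3 = 24 ≡ 1 (mod 23).

1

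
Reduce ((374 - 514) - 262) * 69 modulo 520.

342

374 - 514 = -140 ≡ 380 (mod 520)
380 - 262 = 118
118 * 69 = 8142 ≡ 342 (mod 520)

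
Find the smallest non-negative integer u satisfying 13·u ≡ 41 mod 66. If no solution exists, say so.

59

gcd(13, 66) = 1, so a unique solution mod 66 exists.
13⁻¹ ≡ 61 (mod 66).
u ≡ 61·41 ≡ 59 (mod 66).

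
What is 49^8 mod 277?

49^1 ≡ 49 (mod 277)
49^2 ≡ 49^2 = 2401 ≡ 185 (mod 277)
49^4 ≡ 185^2 = 34225 ≡ 154 (mod 277)
49^8 ≡ 154^2 = 23716 ≡ 171 (mod 277)
So 49^8 ≡ 171 (mod 277).

171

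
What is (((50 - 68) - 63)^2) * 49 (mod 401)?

50 - 68 = -18 ≡ 383 (mod 401)
383 - 63 = 320
(320)^2 ≡ 145 (mod 401)
145 * 49 = 7105 ≡ 288 (mod 401)

288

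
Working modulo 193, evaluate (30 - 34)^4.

30 - 34 = -4 ≡ 189 (mod 193)
(189)^4 ≡ 63 (mod 193)

63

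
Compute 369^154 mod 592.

1

154 in binary is 10011010, i.e. 154 = 128 + 16 + 8 + 2.
369^1 ≡ 369 (mod 592)
369^2 ≡ 369^2 = 136161 ≡ 1 (mod 592)
369^4 ≡ 1^2 = 1 (mod 592)
369^8 ≡ 1^2 = 1 (mod 592)
369^16 ≡ 1^2 = 1 (mod 592)
369^32 ≡ 1^2 = 1 (mod 592)
369^64 ≡ 1^2 = 1 (mod 592)
369^128 ≡ 1^2 = 1 (mod 592)
369^154 = 369^128 × 369^16 × 369^8 × 369^2 ≡ 1 × 1 × 1 × 1 (mod 592).
Accumulate the product:
1 × 1 = 1
1 × 1 = 1
1 × 1 = 1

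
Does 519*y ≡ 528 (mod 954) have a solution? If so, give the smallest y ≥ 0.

gcd(519, 954) = 3, and 3 | 528, so solutions exist.
Divide through by 3: 173*y ≡ 176 mod 318.
173⁻¹ ≡ 125 (mod 318).
y ≡ 125*176 ≡ 58 (mod 318).
The smallest non-negative solution is y = 58.

58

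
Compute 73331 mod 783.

512

73331 = 93*783 + 512, so 73331 ≡ 512 (mod 783).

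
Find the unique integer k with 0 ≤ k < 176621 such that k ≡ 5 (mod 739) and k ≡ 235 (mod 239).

152239

739⁻¹ mod 239: 739×163 ≡ 1 (mod 239), so 739⁻¹ ≡ 163.
k = 5 + 739×((235 − 5)×163 mod 239) = 5 + 739×206 = 152239.
Check: 152239 mod 739 = 5, 152239 mod 239 = 235. ✓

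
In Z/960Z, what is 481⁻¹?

481

By the extended Euclidean algorithm:
960 = 1·481 + 479
481 = 1·479 + 2
479 = 239·2 + 1
2 = 2·1 + 0
gcd(481, 960) = 1, so the inverse exists.
Bézout: 1 = 240·960 − 479·481.
So 481⁻¹ ≡ −479 ≡ 481 (mod 960).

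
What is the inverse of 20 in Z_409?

225

Apply the Euclidean algorithm and back-substitute:
409 = 20×20 + 9
20 = 2×9 + 2
9 = 4×2 + 1
2 = 2×1 + 0
gcd(20, 409) = 1, so the inverse exists.
Back-substitute for 1:
1 = 1×9 − 4×2
  = −4×20 + 9×9
  = 9×409 − 184×20
So 20⁻¹ ≡ −184 ≡ 225 (mod 409).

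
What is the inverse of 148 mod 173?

83

Run the extended Euclidean algorithm:
173 = 1×148 + 25
148 = 5×25 + 23
25 = 1×23 + 2
23 = 11×2 + 1
2 = 2×1 + 0
gcd(148, 173) = 1, so the inverse exists.
Bézout: 1 = −71×173 + 83×148.
So 148⁻¹ ≡ 83 (mod 173).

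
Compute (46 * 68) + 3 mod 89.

46 * 68 = 3128 ≡ 13 (mod 89)
13 + 3 = 16

16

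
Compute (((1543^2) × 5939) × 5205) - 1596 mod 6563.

3818

(1543)^2 ≡ 5043 (mod 6563)
5043 × 5939 = 29950377 ≡ 3408 (mod 6563)
3408 × 5205 = 17738640 ≡ 5414 (mod 6563)
5414 - 1596 = 3818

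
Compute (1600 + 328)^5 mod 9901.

8164

1600 + 328 = 1928
(1928)^5 ≡ 8164 (mod 9901)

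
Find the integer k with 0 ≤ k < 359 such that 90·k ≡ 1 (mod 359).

Apply the Euclidean algorithm and back-substitute:
359 = 3×90 + 89
90 = 1×89 + 1
89 = 89×1 + 0
gcd(90, 359) = 1, so the inverse exists.
Bézout: 1 = −1×359 + 4×90.
So 90⁻¹ ≡ 4 (mod 359).

4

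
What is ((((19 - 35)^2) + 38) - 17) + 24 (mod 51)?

46

19 - 35 = -16 ≡ 35 (mod 51)
(35)^2 ≡ 1 (mod 51)
1 + 38 = 39
39 - 17 = 22
22 + 24 = 46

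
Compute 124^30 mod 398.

98

Compute successive squares:
30 in binary is 11110, i.e. 30 = 16 + 8 + 4 + 2.
124^1 ≡ 124 (mod 398)
124^2 ≡ 124^2 = 15376 ≡ 252 (mod 398)
124^4 ≡ 252^2 = 63504 ≡ 222 (mod 398)
124^8 ≡ 222^2 = 49284 ≡ 330 (mod 398)
124^16 ≡ 330^2 = 108900 ≡ 246 (mod 398)
124^30 = 124^16 × 124^8 × 124^4 × 124^2 ≡ 246 × 330 × 222 × 252 (mod 398).
Accumulate the product:
246 × 330 = 81180 ≡ 386
386 × 222 = 85692 ≡ 122
122 × 252 = 30744 ≡ 98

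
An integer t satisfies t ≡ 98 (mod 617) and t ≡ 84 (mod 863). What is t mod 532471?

617⁻¹ mod 863: 617*649 ≡ 1 (mod 863), so 617⁻¹ ≡ 649.
t = 98 + 617*((84 − 98)*649 mod 863) = 98 + 617*407 = 251217.
Check: 251217 mod 617 = 98, 251217 mod 863 = 84. ✓

251217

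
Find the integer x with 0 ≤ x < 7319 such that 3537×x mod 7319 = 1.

4720

7319 = 2*3537 + 245
3537 = 14*245 + 107
245 = 2*107 + 31
107 = 3*31 + 14
31 = 2*14 + 3
14 = 4*3 + 2
3 = 1*2 + 1
2 = 2*1 + 0
gcd(3537, 7319) = 1, so the inverse exists.
Back-substitute for 1:
1 = 1*3 − 1*2
  = −1*14 + 5*3
  = 5*31 − 11*14
  = −11*107 + 38*31
  = 38*245 − 87*107
  = −87*3537 + 1256*245
  = 1256*7319 − 2599*3537
So 3537⁻¹ ≡ −2599 ≡ 4720 (mod 7319).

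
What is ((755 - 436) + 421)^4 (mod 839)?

755 - 436 = 319
319 + 421 = 740
(740)^4 ≡ 813 (mod 839)

813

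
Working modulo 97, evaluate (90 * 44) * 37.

50

90 * 44 = 3960 ≡ 80 (mod 97)
80 * 37 = 2960 ≡ 50 (mod 97)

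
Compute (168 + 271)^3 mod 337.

332

168 + 271 = 439 ≡ 102 (mod 337)
(102)^3 ≡ 332 (mod 337)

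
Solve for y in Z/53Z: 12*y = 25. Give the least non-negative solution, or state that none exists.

33

gcd(12, 53) = 1, so a unique solution mod 53 exists.
12⁻¹ ≡ 31 (mod 53).
y ≡ 31*25 ≡ 33 (mod 53).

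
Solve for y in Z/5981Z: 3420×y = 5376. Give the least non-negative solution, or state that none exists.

2352

gcd(3420, 5981) = 1, so a unique solution mod 5981 exists.
3420⁻¹ ≡ 4860 (mod 5981).
y ≡ 4860×5376 ≡ 2352 (mod 5981).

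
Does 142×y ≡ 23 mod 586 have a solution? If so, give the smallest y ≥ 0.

no solution

gcd(142, 586) = 2, and 2 does not divide 23.
So the congruence has no solution.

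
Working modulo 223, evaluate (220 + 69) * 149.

22

220 + 69 = 289 ≡ 66 (mod 223)
66 * 149 = 9834 ≡ 22 (mod 223)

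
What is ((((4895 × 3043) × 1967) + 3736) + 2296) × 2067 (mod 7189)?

4895 × 3043 = 14895485 ≡ 7066 (mod 7189)
7066 × 1967 = 13898822 ≡ 2485 (mod 7189)
2485 + 3736 = 6221
6221 + 2296 = 8517 ≡ 1328 (mod 7189)
1328 × 2067 = 2744976 ≡ 5967 (mod 7189)

5967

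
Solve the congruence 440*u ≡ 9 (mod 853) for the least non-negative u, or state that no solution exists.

285

gcd(440, 853) = 1, so a unique solution mod 853 exists.
440⁻¹ ≡ 316 (mod 853).
u ≡ 316*9 ≡ 285 (mod 853).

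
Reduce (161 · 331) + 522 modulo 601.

324

161 · 331 = 53291 ≡ 403 (mod 601)
403 + 522 = 925 ≡ 324 (mod 601)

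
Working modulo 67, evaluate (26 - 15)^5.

26 - 15 = 11
(11)^5 ≡ 50 (mod 67)

50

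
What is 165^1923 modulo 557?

1923 in binary is 11110000011, i.e. 1923 = 1024 + 512 + 256 + 128 + 2 + 1.
165^1 ≡ 165 (mod 557)
165^2 ≡ 165^2 = 27225 ≡ 489 (mod 557)
165^4 ≡ 489^2 = 239121 ≡ 168 (mod 557)
165^8 ≡ 168^2 = 28224 ≡ 374 (mod 557)
165^16 ≡ 374^2 = 139876 ≡ 69 (mod 557)
165^32 ≡ 69^2 = 4761 ≡ 305 (mod 557)
165^64 ≡ 305^2 = 93025 ≡ 6 (mod 557)
165^128 ≡ 6^2 = 36 (mod 557)
165^256 ≡ 36^2 = 1296 ≡ 182 (mod 557)
165^512 ≡ 182^2 = 33124 ≡ 261 (mod 557)
165^1024 ≡ 261^2 = 68121 ≡ 167 (mod 557)
165^1923 = 165^1024 * 165^512 * 165^256 * 165^128 * 165^2 * 165^1 ≡ 167 * 261 * 182 * 36 * 489 * 165 (mod 557).
Accumulate the product:
167 * 261 = 43587 ≡ 141
141 * 182 = 25662 ≡ 40
40 * 36 = 1440 ≡ 326
326 * 489 = 159414 ≡ 112
112 * 165 = 18480 ≡ 99

99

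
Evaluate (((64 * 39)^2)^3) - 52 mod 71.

64 * 39 = 2496 ≡ 11 (mod 71)
(11)^2 ≡ 50 (mod 71)
(50)^3 ≡ 40 (mod 71)
40 - 52 = -12 ≡ 59 (mod 71)

59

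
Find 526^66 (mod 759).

691

Using repeated squaring:
66 in binary is 1000010, i.e. 66 = 64 + 2.
526^1 ≡ 526 (mod 759)
526^2 ≡ 526^2 = 276676 ≡ 400 (mod 759)
526^4 ≡ 400^2 = 160000 ≡ 610 (mod 759)
526^8 ≡ 610^2 = 372100 ≡ 190 (mod 759)
526^16 ≡ 190^2 = 36100 ≡ 427 (mod 759)
526^32 ≡ 427^2 = 182329 ≡ 169 (mod 759)
526^64 ≡ 169^2 = 28561 ≡ 478 (mod 759)
526^66 = 526^64 · 526^2 ≡ 478 · 400 (mod 759).
478 · 400 = 191200 ≡ 691 (mod 759).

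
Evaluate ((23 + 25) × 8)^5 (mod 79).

30

23 + 25 = 48
48 × 8 = 384 ≡ 68 (mod 79)
(68)^5 ≡ 30 (mod 79)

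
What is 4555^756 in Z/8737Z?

6164

By square-and-multiply:
756 in binary is 1011110100, i.e. 756 = 512 + 128 + 64 + 32 + 16 + 4.
4555^1 ≡ 4555 (mod 8737)
4555^2 ≡ 4555^2 = 20748025 ≡ 6387 (mod 8737)
4555^4 ≡ 6387^2 = 40793769 ≡ 716 (mod 8737)
4555^8 ≡ 716^2 = 512656 ≡ 5910 (mod 8737)
4555^16 ≡ 5910^2 = 34928100 ≡ 6311 (mod 8737)
4555^32 ≡ 6311^2 = 39828721 ≡ 5475 (mod 8737)
4555^64 ≡ 5475^2 = 29975625 ≡ 7715 (mod 8737)
4555^128 ≡ 7715^2 = 59521225 ≡ 4781 (mod 8737)
4555^256 ≡ 4781^2 = 22857961 ≡ 1969 (mod 8737)
4555^512 ≡ 1969^2 = 3876961 ≡ 6470 (mod 8737)
4555^756 = 4555^512 × 4555^128 × 4555^64 × 4555^32 × 4555^16 × 4555^4 ≡ 6470 × 4781 × 7715 × 5475 × 6311 × 716 (mod 8737).
Accumulate the product:
6470 × 4781 = 30933070 ≡ 4090
4090 × 7715 = 31554350 ≡ 5043
5043 × 5475 = 27610425 ≡ 1505
1505 × 6311 = 9498055 ≡ 936
936 × 716 = 670176 ≡ 6164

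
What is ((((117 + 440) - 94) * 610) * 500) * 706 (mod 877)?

270

117 + 440 = 557
557 - 94 = 463
463 * 610 = 282430 ≡ 36 (mod 877)
36 * 500 = 18000 ≡ 460 (mod 877)
460 * 706 = 324760 ≡ 270 (mod 877)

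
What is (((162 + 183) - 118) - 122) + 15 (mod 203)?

162 + 183 = 345 ≡ 142 (mod 203)
142 - 118 = 24
24 - 122 = -98 ≡ 105 (mod 203)
105 + 15 = 120

120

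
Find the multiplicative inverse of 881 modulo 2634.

293

2634 = 2*881 + 872
881 = 1*872 + 9
872 = 96*9 + 8
9 = 1*8 + 1
8 = 8*1 + 0
gcd(881, 2634) = 1, so the inverse exists.
Back-substitute for 1:
1 = 1*9 − 1*8
  = −1*872 + 97*9
  = 97*881 − 98*872
  = −98*2634 + 293*881
So 881⁻¹ ≡ 293 (mod 2634).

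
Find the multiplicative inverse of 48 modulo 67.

67 = 1×48 + 19
48 = 2×19 + 10
19 = 1×10 + 9
10 = 1×9 + 1
9 = 9×1 + 0
gcd(48, 67) = 1, so the inverse exists.
Bézout: 1 = −5×67 + 7×48.
So 48⁻¹ ≡ 7 (mod 67).

7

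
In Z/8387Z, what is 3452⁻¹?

5367

Apply the Euclidean algorithm and back-substitute:
8387 = 2×3452 + 1483
3452 = 2×1483 + 486
1483 = 3×486 + 25
486 = 19×25 + 11
25 = 2×11 + 3
11 = 3×3 + 2
3 = 1×2 + 1
2 = 2×1 + 0
gcd(3452, 8387) = 1, so the inverse exists.
Back-substitute for 1:
1 = 1×3 − 1×2
  = −1×11 + 4×3
  = 4×25 − 9×11
  = −9×486 + 175×25
  = 175×1483 − 534×486
  = −534×3452 + 1243×1483
  = 1243×8387 − 3020×3452
So 3452⁻¹ ≡ −3020 ≡ 5367 (mod 8387).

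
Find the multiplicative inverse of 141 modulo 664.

405

664 = 4·141 + 100
141 = 1·100 + 41
100 = 2·41 + 18
41 = 2·18 + 5
18 = 3·5 + 3
5 = 1·3 + 2
3 = 1·2 + 1
2 = 2·1 + 0
gcd(141, 664) = 1, so the inverse exists.
Bézout: 1 = 55·664 − 259·141.
So 141⁻¹ ≡ −259 ≡ 405 (mod 664).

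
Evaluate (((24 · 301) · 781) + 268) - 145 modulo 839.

631

24 · 301 = 7224 ≡ 512 (mod 839)
512 · 781 = 399872 ≡ 508 (mod 839)
508 + 268 = 776
776 - 145 = 631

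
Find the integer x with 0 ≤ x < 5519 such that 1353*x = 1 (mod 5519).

3920

Apply the Euclidean algorithm and back-substitute:
5519 = 4×1353 + 107
1353 = 12×107 + 69
107 = 1×69 + 38
69 = 1×38 + 31
38 = 1×31 + 7
31 = 4×7 + 3
7 = 2×3 + 1
3 = 3×1 + 0
gcd(1353, 5519) = 1, so the inverse exists.
Back-substitute for 1:
1 = 1×7 − 2×3
  = −2×31 + 9×7
  = 9×38 − 11×31
  = −11×69 + 20×38
  = 20×107 − 31×69
  = −31×1353 + 392×107
  = 392×5519 − 1599×1353
So 1353⁻¹ ≡ −1599 ≡ 3920 (mod 5519).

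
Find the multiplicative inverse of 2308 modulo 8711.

3461

8711 = 3×2308 + 1787
2308 = 1×1787 + 521
1787 = 3×521 + 224
521 = 2×224 + 73
224 = 3×73 + 5
73 = 14×5 + 3
5 = 1×3 + 2
3 = 1×2 + 1
2 = 2×1 + 0
gcd(2308, 8711) = 1, so the inverse exists.
Bézout: 1 = −917×8711 + 3461×2308.
So 2308⁻¹ ≡ 3461 (mod 8711).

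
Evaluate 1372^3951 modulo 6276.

3951 in binary is 111101101111, i.e. 3951 = 2048 + 1024 + 512 + 256 + 64 + 32 + 8 + 4 + 2 + 1.
1372^1 ≡ 1372 (mod 6276)
1372^2 ≡ 1372^2 = 1882384 ≡ 5860 (mod 6276)
1372^4 ≡ 5860^2 = 34339600 ≡ 3604 (mod 6276)
1372^8 ≡ 3604^2 = 12988816 ≡ 3772 (mod 6276)
1372^16 ≡ 3772^2 = 14227984 ≡ 292 (mod 6276)
1372^32 ≡ 292^2 = 85264 ≡ 3676 (mod 6276)
1372^64 ≡ 3676^2 = 13512976 ≡ 748 (mod 6276)
1372^128 ≡ 748^2 = 559504 ≡ 940 (mod 6276)
1372^256 ≡ 940^2 = 883600 ≡ 4960 (mod 6276)
1372^512 ≡ 4960^2 = 24601600 ≡ 5956 (mod 6276)
1372^1024 ≡ 5956^2 = 35473936 ≡ 1984 (mod 6276)
1372^2048 ≡ 1984^2 = 3936256 ≡ 1204 (mod 6276)
1372^3951 = 1372^2048 · 1372^1024 · 1372^512 · 1372^256 · 1372^64 · 1372^32 · 1372^8 · 1372^4 · 1372^2 · 1372^1 ≡ 1204 · 1984 · 5956 · 4960 · 748 · 3676 · 3772 · 3604 · 5860 · 1372 (mod 6276).
Accumulate the product:
1204 · 1984 = 2388736 ≡ 3856
3856 · 5956 = 22966336 ≡ 2452
2452 · 4960 = 12161920 ≡ 5308
5308 · 748 = 3970384 ≡ 3952
3952 · 3676 = 14527552 ≡ 4888
4888 · 3772 = 18437536 ≡ 4924
4924 · 3604 = 17746096 ≡ 3844
3844 · 5860 = 22525840 ≡ 1276
1276 · 1372 = 1750672 ≡ 5944

5944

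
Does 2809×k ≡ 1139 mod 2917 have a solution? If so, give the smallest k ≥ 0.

1583

gcd(2809, 2917) = 1, so a unique solution mod 2917 exists.
2809⁻¹ ≡ 27 (mod 2917).
k ≡ 27×1139 ≡ 1583 (mod 2917).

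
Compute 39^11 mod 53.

18

By square-and-multiply:
11 in binary is 1011, i.e. 11 = 8 + 2 + 1.
39^1 ≡ 39 (mod 53)
39^2 ≡ 39^2 = 1521 ≡ 37 (mod 53)
39^4 ≡ 37^2 = 1369 ≡ 44 (mod 53)
39^8 ≡ 44^2 = 1936 ≡ 28 (mod 53)
39^11 = 39^8 * 39^2 * 39^1 ≡ 28 * 37 * 39 (mod 53).
Accumulate the product:
28 * 37 = 1036 ≡ 29
29 * 39 = 1131 ≡ 18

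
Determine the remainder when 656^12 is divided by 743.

12 in binary is 1100, i.e. 12 = 8 + 4.
656^1 ≡ 656 (mod 743)
656^2 ≡ 656^2 = 430336 ≡ 139 (mod 743)
656^4 ≡ 139^2 = 19321 ≡ 3 (mod 743)
656^8 ≡ 3^2 = 9 (mod 743)
656^12 = 656^8 × 656^4 ≡ 9 × 3 (mod 743).
9 × 3 = 27 ≡ 27 (mod 743).

27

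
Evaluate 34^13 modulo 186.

148

Using repeated squaring:
34^1 ≡ 34 (mod 186)
34^2 ≡ 34^2 = 1156 ≡ 40 (mod 186)
34^4 ≡ 40^2 = 1600 ≡ 112 (mod 186)
34^8 ≡ 112^2 = 12544 ≡ 82 (mod 186)
34^13 = 34^8 × 34^4 × 34^1 ≡ 82 × 112 × 34 (mod 186).
Accumulate the product:
82 × 112 = 9184 ≡ 70
70 × 34 = 2380 ≡ 148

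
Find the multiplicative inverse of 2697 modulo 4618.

4618 = 1×2697 + 1921
2697 = 1×1921 + 776
1921 = 2×776 + 369
776 = 2×369 + 38
369 = 9×38 + 27
38 = 1×27 + 11
27 = 2×11 + 5
11 = 2×5 + 1
5 = 5×1 + 0
gcd(2697, 4618) = 1, so the inverse exists.
Bézout: 1 = −497×4618 + 851×2697.
So 2697⁻¹ ≡ 851 (mod 4618).

851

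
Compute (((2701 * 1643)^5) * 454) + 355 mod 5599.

2701 * 1643 = 4437743 ≡ 3335 (mod 5599)
(3335)^5 ≡ 1418 (mod 5599)
1418 * 454 = 643772 ≡ 5486 (mod 5599)
5486 + 355 = 5841 ≡ 242 (mod 5599)

242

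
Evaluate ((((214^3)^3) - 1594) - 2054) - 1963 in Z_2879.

(214)^3 ≡ 228 (mod 2879)
(228)^3 ≡ 2388 (mod 2879)
2388 - 1594 = 794
794 - 2054 = -1260 ≡ 1619 (mod 2879)
1619 - 1963 = -344 ≡ 2535 (mod 2879)

2535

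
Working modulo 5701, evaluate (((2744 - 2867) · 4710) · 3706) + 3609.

3229

2744 - 2867 = -123 ≡ 5578 (mod 5701)
5578 · 4710 = 26272380 ≡ 2172 (mod 5701)
2172 · 3706 = 8049432 ≡ 5321 (mod 5701)
5321 + 3609 = 8930 ≡ 3229 (mod 5701)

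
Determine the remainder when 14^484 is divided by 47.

14

Compute successive squares:
484 in binary is 111100100, i.e. 484 = 256 + 128 + 64 + 32 + 4.
14^1 ≡ 14 (mod 47)
14^2 ≡ 14^2 = 196 ≡ 8 (mod 47)
14^4 ≡ 8^2 = 64 ≡ 17 (mod 47)
14^8 ≡ 17^2 = 289 ≡ 7 (mod 47)
14^16 ≡ 7^2 = 49 ≡ 2 (mod 47)
14^32 ≡ 2^2 = 4 (mod 47)
14^64 ≡ 4^2 = 16 (mod 47)
14^128 ≡ 16^2 = 256 ≡ 21 (mod 47)
14^256 ≡ 21^2 = 441 ≡ 18 (mod 47)
14^484 = 14^256 × 14^128 × 14^64 × 14^32 × 14^4 ≡ 18 × 21 × 16 × 4 × 17 (mod 47).
Accumulate the product:
18 × 21 = 378 ≡ 2
2 × 16 = 32
32 × 4 = 128 ≡ 34
34 × 17 = 578 ≡ 14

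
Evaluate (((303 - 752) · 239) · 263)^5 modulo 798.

303 - 752 = -449 ≡ 349 (mod 798)
349 · 239 = 83411 ≡ 419 (mod 798)
419 · 263 = 110197 ≡ 73 (mod 798)
(73)^5 ≡ 61 (mod 798)

61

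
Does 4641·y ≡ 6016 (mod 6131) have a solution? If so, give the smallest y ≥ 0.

1790

gcd(4641, 6131) = 1, so a unique solution mod 6131 exists.
4641⁻¹ ≡ 251 (mod 6131).
y ≡ 251·6016 ≡ 1790 (mod 6131).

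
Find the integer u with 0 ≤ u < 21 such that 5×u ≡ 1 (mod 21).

Run the extended Euclidean algorithm:
21 = 4·5 + 1
5 = 5·1 + 0
gcd(5, 21) = 1, so the inverse exists.
Back-substitute for 1:
1 = 1·21 − 4·5
So 5⁻¹ ≡ −4 ≡ 17 (mod 21).

17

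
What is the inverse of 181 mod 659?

142

By the extended Euclidean algorithm:
659 = 3·181 + 116
181 = 1·116 + 65
116 = 1·65 + 51
65 = 1·51 + 14
51 = 3·14 + 9
14 = 1·9 + 5
9 = 1·5 + 4
5 = 1·4 + 1
4 = 4·1 + 0
gcd(181, 659) = 1, so the inverse exists.
Back-substitute for 1:
1 = 1·5 − 1·4
  = −1·9 + 2·5
  = 2·14 − 3·9
  = −3·51 + 11·14
  = 11·65 − 14·51
  = −14·116 + 25·65
  = 25·181 − 39·116
  = −39·659 + 142·181
So 181⁻¹ ≡ 142 (mod 659).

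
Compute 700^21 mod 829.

640

Compute successive squares:
700^1 ≡ 700 (mod 829)
700^2 ≡ 700^2 = 490000 ≡ 61 (mod 829)
700^4 ≡ 61^2 = 3721 ≡ 405 (mod 829)
700^8 ≡ 405^2 = 164025 ≡ 712 (mod 829)
700^16 ≡ 712^2 = 506944 ≡ 425 (mod 829)
700^21 = 700^16 · 700^4 · 700^1 ≡ 425 · 405 · 700 (mod 829).
Accumulate the product:
425 · 405 = 172125 ≡ 522
522 · 700 = 365400 ≡ 640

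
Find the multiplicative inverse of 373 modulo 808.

13

808 = 2·373 + 62
373 = 6·62 + 1
62 = 62·1 + 0
gcd(373, 808) = 1, so the inverse exists.
Back-substitute for 1:
1 = 1·373 − 6·62
  = −6·808 + 13·373
So 373⁻¹ ≡ 13 (mod 808).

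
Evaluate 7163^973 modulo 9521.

5903

973 in binary is 1111001101, i.e. 973 = 512 + 256 + 128 + 64 + 8 + 4 + 1.
7163^1 ≡ 7163 (mod 9521)
7163^2 ≡ 7163^2 = 51308569 ≡ 9421 (mod 9521)
7163^4 ≡ 9421^2 = 88755241 ≡ 479 (mod 9521)
7163^8 ≡ 479^2 = 229441 ≡ 937 (mod 9521)
7163^16 ≡ 937^2 = 877969 ≡ 2037 (mod 9521)
7163^32 ≡ 2037^2 = 4149369 ≡ 7734 (mod 9521)
7163^64 ≡ 7734^2 = 59814756 ≡ 3834 (mod 9521)
7163^128 ≡ 3834^2 = 14699556 ≡ 8653 (mod 9521)
7163^256 ≡ 8653^2 = 74874409 ≡ 1265 (mod 9521)
7163^512 ≡ 1265^2 = 1600225 ≡ 697 (mod 9521)
7163^973 = 7163^512 · 7163^256 · 7163^128 · 7163^64 · 7163^8 · 7163^4 · 7163^1 ≡ 697 · 1265 · 8653 · 3834 · 937 · 479 · 7163 (mod 9521).
Accumulate the product:
697 · 1265 = 881705 ≡ 5773
5773 · 8653 = 49953769 ≡ 6603
6603 · 3834 = 25315902 ≡ 9084
9084 · 937 = 8511708 ≡ 9455
9455 · 479 = 4528945 ≡ 6470
6470 · 7163 = 46344610 ≡ 5903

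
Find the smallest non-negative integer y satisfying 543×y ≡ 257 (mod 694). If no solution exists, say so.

343

gcd(543, 694) = 1, so a unique solution mod 694 exists.
543⁻¹ ≡ 455 (mod 694).
y ≡ 455×257 ≡ 343 (mod 694).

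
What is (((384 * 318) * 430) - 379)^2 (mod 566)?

389

384 * 318 = 122112 ≡ 422 (mod 566)
422 * 430 = 181460 ≡ 340 (mod 566)
340 - 379 = -39 ≡ 527 (mod 566)
(527)^2 ≡ 389 (mod 566)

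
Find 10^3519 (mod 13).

Using repeated squaring:
3519 in binary is 110110111111, i.e. 3519 = 2048 + 1024 + 256 + 128 + 32 + 16 + 8 + 4 + 2 + 1.
10^1 ≡ 10 (mod 13)
10^2 ≡ 10^2 = 100 ≡ 9 (mod 13)
10^4 ≡ 9^2 = 81 ≡ 3 (mod 13)
10^8 ≡ 3^2 = 9 (mod 13)
10^16 ≡ 9^2 = 81 ≡ 3 (mod 13)
10^32 ≡ 3^2 = 9 (mod 13)
10^64 ≡ 9^2 = 81 ≡ 3 (mod 13)
10^128 ≡ 3^2 = 9 (mod 13)
10^256 ≡ 9^2 = 81 ≡ 3 (mod 13)
10^512 ≡ 3^2 = 9 (mod 13)
10^1024 ≡ 9^2 = 81 ≡ 3 (mod 13)
10^2048 ≡ 3^2 = 9 (mod 13)
10^3519 = 10^2048 * 10^1024 * 10^256 * 10^128 * 10^32 * 10^16 * 10^8 * 10^4 * 10^2 * 10^1 ≡ 9 * 3 * 3 * 9 * 9 * 3 * 9 * 3 * 9 * 10 (mod 13).
Accumulate the product:
9 * 3 = 27 ≡ 1
1 * 3 = 3
3 * 9 = 27 ≡ 1
1 * 9 = 9
9 * 3 = 27 ≡ 1
1 * 9 = 9
9 * 3 = 27 ≡ 1
1 * 9 = 9
9 * 10 = 90 ≡ 12

12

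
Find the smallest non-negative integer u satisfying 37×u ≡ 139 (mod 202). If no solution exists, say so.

gcd(37, 202) = 1, so a unique solution mod 202 exists.
37⁻¹ ≡ 71 (mod 202).
u ≡ 71×139 ≡ 173 (mod 202).

173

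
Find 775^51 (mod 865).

220

Using repeated squaring:
775^1 ≡ 775 (mod 865)
775^2 ≡ 775^2 = 600625 ≡ 315 (mod 865)
775^4 ≡ 315^2 = 99225 ≡ 615 (mod 865)
775^8 ≡ 615^2 = 378225 ≡ 220 (mod 865)
775^16 ≡ 220^2 = 48400 ≡ 825 (mod 865)
775^32 ≡ 825^2 = 680625 ≡ 735 (mod 865)
775^51 = 775^32 · 775^16 · 775^2 · 775^1 ≡ 735 · 825 · 315 · 775 (mod 865).
Accumulate the product:
735 · 825 = 606375 ≡ 10
10 · 315 = 3150 ≡ 555
555 · 775 = 430125 ≡ 220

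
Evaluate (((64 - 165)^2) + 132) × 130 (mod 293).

64 - 165 = -101 ≡ 192 (mod 293)
(192)^2 ≡ 239 (mod 293)
239 + 132 = 371 ≡ 78 (mod 293)
78 × 130 = 10140 ≡ 178 (mod 293)

178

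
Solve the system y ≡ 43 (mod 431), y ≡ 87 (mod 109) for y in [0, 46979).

431⁻¹ mod 109: 431*87 ≡ 1 (mod 109), so 431⁻¹ ≡ 87.
y = 43 + 431*((87 − 43)*87 mod 109) = 43 + 431*13 = 5646.

5646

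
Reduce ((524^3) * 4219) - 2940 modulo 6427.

1308

(524)^3 ≡ 3002 (mod 6427)
3002 * 4219 = 12665438 ≡ 4248 (mod 6427)
4248 - 2940 = 1308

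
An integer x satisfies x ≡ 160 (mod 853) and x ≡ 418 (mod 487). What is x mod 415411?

853⁻¹ mod 487: 853·326 ≡ 1 (mod 487), so 853⁻¹ ≡ 326.
x = 160 + 853·((418 − 160)·326 mod 487) = 160 + 853·344 = 293592.

293592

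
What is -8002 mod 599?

-8002 = -14×599 + 384, so -8002 ≡ 384 (mod 599).

384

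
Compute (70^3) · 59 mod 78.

56

(70)^3 ≡ 34 (mod 78)
34 · 59 = 2006 ≡ 56 (mod 78)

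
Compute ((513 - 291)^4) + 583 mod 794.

513 - 291 = 222
(222)^4 ≡ 754 (mod 794)
754 + 583 = 1337 ≡ 543 (mod 794)

543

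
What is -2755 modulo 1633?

-2755 = -2*1633 + 511, so -2755 ≡ 511 (mod 1633).

511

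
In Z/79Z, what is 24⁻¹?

56

79 = 3×24 + 7
24 = 3×7 + 3
7 = 2×3 + 1
3 = 3×1 + 0
gcd(24, 79) = 1, so the inverse exists.
Bézout: 1 = 7×79 − 23×24.
So 24⁻¹ ≡ −23 ≡ 56 (mod 79).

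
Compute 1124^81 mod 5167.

841

Using repeated squaring:
1124^1 ≡ 1124 (mod 5167)
1124^2 ≡ 1124^2 = 1263376 ≡ 2628 (mod 5167)
1124^4 ≡ 2628^2 = 6906384 ≡ 3272 (mod 5167)
1124^8 ≡ 3272^2 = 10705984 ≡ 5127 (mod 5167)
1124^16 ≡ 5127^2 = 26286129 ≡ 1600 (mod 5167)
1124^32 ≡ 1600^2 = 2560000 ≡ 2335 (mod 5167)
1124^64 ≡ 2335^2 = 5452225 ≡ 1040 (mod 5167)
1124^81 = 1124^64 * 1124^16 * 1124^1 ≡ 1040 * 1600 * 1124 (mod 5167).
Accumulate the product:
1040 * 1600 = 1664000 ≡ 226
226 * 1124 = 254024 ≡ 841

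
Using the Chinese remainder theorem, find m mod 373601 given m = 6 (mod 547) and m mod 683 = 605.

547⁻¹ mod 683: 547*457 ≡ 1 (mod 683), so 547⁻¹ ≡ 457.
m = 6 + 547*((605 − 6)*457 mod 683) = 6 + 547*543 = 297027.

297027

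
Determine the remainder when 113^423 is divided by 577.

146

Using repeated squaring:
423 in binary is 110100111, i.e. 423 = 256 + 128 + 32 + 4 + 2 + 1.
113^1 ≡ 113 (mod 577)
113^2 ≡ 113^2 = 12769 ≡ 75 (mod 577)
113^4 ≡ 75^2 = 5625 ≡ 432 (mod 577)
113^8 ≡ 432^2 = 186624 ≡ 253 (mod 577)
113^16 ≡ 253^2 = 64009 ≡ 539 (mod 577)
113^32 ≡ 539^2 = 290521 ≡ 290 (mod 577)
113^64 ≡ 290^2 = 84100 ≡ 435 (mod 577)
113^128 ≡ 435^2 = 189225 ≡ 546 (mod 577)
113^256 ≡ 546^2 = 298116 ≡ 384 (mod 577)
113^423 = 113^256 · 113^128 · 113^32 · 113^4 · 113^2 · 113^1 ≡ 384 · 546 · 290 · 432 · 75 · 113 (mod 577).
Accumulate the product:
384 · 546 = 209664 ≡ 213
213 · 290 = 61770 ≡ 31
31 · 432 = 13392 ≡ 121
121 · 75 = 9075 ≡ 420
420 · 113 = 47460 ≡ 146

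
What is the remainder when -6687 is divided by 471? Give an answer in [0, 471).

-6687 = -15·471 + 378, so -6687 ≡ 378 (mod 471).

378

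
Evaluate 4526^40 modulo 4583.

4045

Using repeated squaring:
40 in binary is 101000, i.e. 40 = 32 + 8.
4526^1 ≡ 4526 (mod 4583)
4526^2 ≡ 4526^2 = 20484676 ≡ 3249 (mod 4583)
4526^4 ≡ 3249^2 = 10556001 ≡ 1352 (mod 4583)
4526^8 ≡ 1352^2 = 1827904 ≡ 3870 (mod 4583)
4526^16 ≡ 3870^2 = 14976900 ≡ 4239 (mod 4583)
4526^32 ≡ 4239^2 = 17969121 ≡ 3761 (mod 4583)
4526^40 = 4526^32 × 4526^8 ≡ 3761 × 3870 (mod 4583).
3761 × 3870 = 14555070 ≡ 4045 (mod 4583).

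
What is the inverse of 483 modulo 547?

94

Run the extended Euclidean algorithm:
547 = 1·483 + 64
483 = 7·64 + 35
64 = 1·35 + 29
35 = 1·29 + 6
29 = 4·6 + 5
6 = 1·5 + 1
5 = 5·1 + 0
gcd(483, 547) = 1, so the inverse exists.
Back-substitute for 1:
1 = 1·6 − 1·5
  = −1·29 + 5·6
  = 5·35 − 6·29
  = −6·64 + 11·35
  = 11·483 − 83·64
  = −83·547 + 94·483
So 483⁻¹ ≡ 94 (mod 547).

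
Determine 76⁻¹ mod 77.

Run the extended Euclidean algorithm:
77 = 1×76 + 1
76 = 76×1 + 0
gcd(76, 77) = 1, so the inverse exists.
Back-substitute for 1:
1 = 1×77 − 1×76
So 76⁻¹ ≡ −1 ≡ 76 (mod 77).

76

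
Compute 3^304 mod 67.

304 in binary is 100110000, i.e. 304 = 256 + 32 + 16.
3^1 ≡ 3 (mod 67)
3^2 ≡ 3^2 = 9 (mod 67)
3^4 ≡ 9^2 = 81 ≡ 14 (mod 67)
3^8 ≡ 14^2 = 196 ≡ 62 (mod 67)
3^16 ≡ 62^2 = 3844 ≡ 25 (mod 67)
3^32 ≡ 25^2 = 625 ≡ 22 (mod 67)
3^64 ≡ 22^2 = 484 ≡ 15 (mod 67)
3^128 ≡ 15^2 = 225 ≡ 24 (mod 67)
3^256 ≡ 24^2 = 576 ≡ 40 (mod 67)
3^304 = 3^256 · 3^32 · 3^16 ≡ 40 · 22 · 25 (mod 67).
Accumulate the product:
40 · 22 = 880 ≡ 9
9 · 25 = 225 ≡ 24

24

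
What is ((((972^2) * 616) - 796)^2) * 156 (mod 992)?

608

(972)^2 ≡ 400 (mod 992)
400 * 616 = 246400 ≡ 384 (mod 992)
384 - 796 = -412 ≡ 580 (mod 992)
(580)^2 ≡ 112 (mod 992)
112 * 156 = 17472 ≡ 608 (mod 992)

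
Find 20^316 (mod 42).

By square-and-multiply:
316 in binary is 100111100, i.e. 316 = 256 + 32 + 16 + 8 + 4.
20^1 ≡ 20 (mod 42)
20^2 ≡ 20^2 = 400 ≡ 22 (mod 42)
20^4 ≡ 22^2 = 484 ≡ 22 (mod 42)
20^8 ≡ 22^2 = 484 ≡ 22 (mod 42)
20^16 ≡ 22^2 = 484 ≡ 22 (mod 42)
20^32 ≡ 22^2 = 484 ≡ 22 (mod 42)
20^64 ≡ 22^2 = 484 ≡ 22 (mod 42)
20^128 ≡ 22^2 = 484 ≡ 22 (mod 42)
20^256 ≡ 22^2 = 484 ≡ 22 (mod 42)
20^316 = 20^256 × 20^32 × 20^16 × 20^8 × 20^4 ≡ 22 × 22 × 22 × 22 × 22 (mod 42).
Accumulate the product:
22 × 22 = 484 ≡ 22
22 × 22 = 484 ≡ 22
22 × 22 = 484 ≡ 22
22 × 22 = 484 ≡ 22

22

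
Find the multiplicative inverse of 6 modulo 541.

451

Apply the Euclidean algorithm and back-substitute:
541 = 90×6 + 1
6 = 6×1 + 0
gcd(6, 541) = 1, so the inverse exists.
Back-substitute for 1:
1 = 1×541 − 90×6
So 6⁻¹ ≡ −90 ≡ 451 (mod 541).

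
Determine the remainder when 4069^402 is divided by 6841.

Compute successive squares:
402 in binary is 110010010, i.e. 402 = 256 + 128 + 16 + 2.
4069^1 ≡ 4069 (mod 6841)
4069^2 ≡ 4069^2 = 16556761 ≡ 1541 (mod 6841)
4069^4 ≡ 1541^2 = 2374681 ≡ 854 (mod 6841)
4069^8 ≡ 854^2 = 729316 ≡ 4170 (mod 6841)
4069^16 ≡ 4170^2 = 17388900 ≡ 5919 (mod 6841)
4069^32 ≡ 5919^2 = 35034561 ≡ 1800 (mod 6841)
4069^64 ≡ 1800^2 = 3240000 ≡ 4207 (mod 6841)
4069^128 ≡ 4207^2 = 17698849 ≡ 1182 (mod 6841)
4069^256 ≡ 1182^2 = 1397124 ≡ 1560 (mod 6841)
4069^402 = 4069^256 · 4069^128 · 4069^16 · 4069^2 ≡ 1560 · 1182 · 5919 · 1541 (mod 6841).
Accumulate the product:
1560 · 1182 = 1843920 ≡ 3691
3691 · 5919 = 21847029 ≡ 3716
3716 · 1541 = 5726356 ≡ 439

439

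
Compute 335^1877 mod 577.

Compute successive squares:
335^1 ≡ 335 (mod 577)
335^2 ≡ 335^2 = 112225 ≡ 287 (mod 577)
335^4 ≡ 287^2 = 82369 ≡ 435 (mod 577)
335^8 ≡ 435^2 = 189225 ≡ 546 (mod 577)
335^16 ≡ 546^2 = 298116 ≡ 384 (mod 577)
335^32 ≡ 384^2 = 147456 ≡ 321 (mod 577)
335^64 ≡ 321^2 = 103041 ≡ 335 (mod 577)
335^128 ≡ 335^2 = 112225 ≡ 287 (mod 577)
335^256 ≡ 287^2 = 82369 ≡ 435 (mod 577)
335^512 ≡ 435^2 = 189225 ≡ 546 (mod 577)
335^1024 ≡ 546^2 = 298116 ≡ 384 (mod 577)
335^1877 = 335^1024 × 335^512 × 335^256 × 335^64 × 335^16 × 335^4 × 335^1 ≡ 384 × 546 × 435 × 335 × 384 × 435 × 335 (mod 577).
Accumulate the product:
384 × 546 = 209664 ≡ 213
213 × 435 = 92655 ≡ 335
335 × 335 = 112225 ≡ 287
287 × 384 = 110208 ≡ 1
1 × 435 = 435
435 × 335 = 145725 ≡ 321

321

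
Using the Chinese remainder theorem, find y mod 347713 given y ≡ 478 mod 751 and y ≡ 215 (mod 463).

751⁻¹ mod 463: 751×336 ≡ 1 (mod 463), so 751⁻¹ ≡ 336.
y = 478 + 751×((215 − 478)×336 mod 463) = 478 + 751×65 = 49293.

49293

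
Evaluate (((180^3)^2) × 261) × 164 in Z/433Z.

152

(180)^3 ≡ 356 (mod 433)
(356)^2 ≡ 300 (mod 433)
300 × 261 = 78300 ≡ 360 (mod 433)
360 × 164 = 59040 ≡ 152 (mod 433)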